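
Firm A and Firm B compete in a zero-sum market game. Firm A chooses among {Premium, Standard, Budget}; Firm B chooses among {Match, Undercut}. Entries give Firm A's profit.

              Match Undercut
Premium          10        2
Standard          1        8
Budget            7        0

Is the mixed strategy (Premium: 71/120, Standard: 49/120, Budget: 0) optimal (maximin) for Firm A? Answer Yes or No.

Against Match this mix gives (71/120)·10 + (49/120)·1 = 253/40.
Against Undercut this mix gives (71/120)·2 + (49/120)·8 = 89/20.
Firm B will play Undercut, holding Firm A to 89/20. Shifting weight toward the row that does better against Undercut would raise this floor (the equalizing mix achieves 26/5 against both Undercut and Match), so the proposed strategy is not optimal.

No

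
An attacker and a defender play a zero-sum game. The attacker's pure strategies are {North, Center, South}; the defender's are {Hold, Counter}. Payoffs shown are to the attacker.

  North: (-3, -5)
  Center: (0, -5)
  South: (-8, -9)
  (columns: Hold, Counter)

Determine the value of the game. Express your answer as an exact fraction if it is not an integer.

-5

Row minima: North → -5, Center → -5, South → -9; maximin = -5.
Column maxima: Hold → 0, Counter → -5; minimax = -5.
Since maximin = minimax = -5, there is a saddle point and the value is -5.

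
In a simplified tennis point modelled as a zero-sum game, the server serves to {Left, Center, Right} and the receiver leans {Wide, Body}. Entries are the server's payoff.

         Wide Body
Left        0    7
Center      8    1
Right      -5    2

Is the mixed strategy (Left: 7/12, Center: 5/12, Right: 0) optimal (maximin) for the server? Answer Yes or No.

No

Against Wide this mix gives (7/12)·0 + (5/12)·8 = 10/3.
Against Body this mix gives (7/12)·7 + (5/12)·1 = 9/2.
The receiver will play Wide, holding the server to 10/3. Shifting weight toward the row that does better against Wide would raise this floor (the equalizing mix achieves 4 against both Wide and Body), so the proposed strategy is not optimal.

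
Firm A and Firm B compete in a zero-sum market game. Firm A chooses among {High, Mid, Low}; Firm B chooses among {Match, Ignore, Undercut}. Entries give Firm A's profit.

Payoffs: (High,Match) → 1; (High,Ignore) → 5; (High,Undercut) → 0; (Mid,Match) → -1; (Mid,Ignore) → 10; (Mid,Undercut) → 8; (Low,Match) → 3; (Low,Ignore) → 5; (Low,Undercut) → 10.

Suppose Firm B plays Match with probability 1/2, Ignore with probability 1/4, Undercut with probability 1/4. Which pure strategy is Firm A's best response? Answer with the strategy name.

Expected payoff of High: (1/2)·1 + (1/4)·5 + (1/4)·0 = 7/4.
Expected payoff of Mid: (1/2)·(-1) + (1/4)·10 + (1/4)·8 = 4.
Expected payoff of Low: (1/2)·3 + (1/4)·5 + (1/4)·10 = 21/4.
The largest is 21/4, so Firm A's best response is Low.

Low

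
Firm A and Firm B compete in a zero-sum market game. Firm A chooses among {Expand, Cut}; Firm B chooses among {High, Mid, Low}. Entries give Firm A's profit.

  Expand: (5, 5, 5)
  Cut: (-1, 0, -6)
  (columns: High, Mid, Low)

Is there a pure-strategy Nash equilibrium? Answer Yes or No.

Yes

Row minima: Expand → 5, Cut → -6; maximin = 5.
Column maxima: High → 5, Mid → 5, Low → 5; minimax = 5.
maximin = minimax = 5, so a saddle point exists.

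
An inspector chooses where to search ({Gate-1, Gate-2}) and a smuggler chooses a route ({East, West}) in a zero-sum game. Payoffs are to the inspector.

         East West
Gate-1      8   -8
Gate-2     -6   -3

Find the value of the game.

-72/19

Row minima: Gate-1 → -8, Gate-2 → -6; maximin = -6.
Column maxima: East → 8, West → -3; minimax = -3.
-6 ≠ -3, so there is no saddle point; optimal play is mixed.
Let the inspector play Gate-1 with probability p. Expected payoff against East: 8p + (-6)(1−p) = 14p − 6; against West: (-8)p + (-3)(1−p) = −5p − 3.
Setting these equal: 14p − 6 = −5p − 3 ⇒ 19p = 3 ⇒ p = 3/19, and the value is (14)·(3/19) − 6 = -72/19.
For the smuggler: with q = P(East), equating Gate-1's and Gate-2's payoffs gives 16q − 8 = −3q − 3 ⇒ q = 5/19.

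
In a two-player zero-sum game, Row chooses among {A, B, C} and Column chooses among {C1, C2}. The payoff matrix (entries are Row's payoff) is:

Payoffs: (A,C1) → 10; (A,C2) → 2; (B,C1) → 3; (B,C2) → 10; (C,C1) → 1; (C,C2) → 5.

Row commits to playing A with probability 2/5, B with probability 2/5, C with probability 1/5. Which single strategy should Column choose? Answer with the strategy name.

C1

If Column plays C1, Row's expected payoff is (2/5)·10 + (2/5)·3 + (1/5)·1 = 27/5.
If Column plays C2, Row's expected payoff is (2/5)·2 + (2/5)·10 + (1/5)·5 = 29/5.
Column minimizes Row's payoff; the smallest is 27/5, so the best response is C1.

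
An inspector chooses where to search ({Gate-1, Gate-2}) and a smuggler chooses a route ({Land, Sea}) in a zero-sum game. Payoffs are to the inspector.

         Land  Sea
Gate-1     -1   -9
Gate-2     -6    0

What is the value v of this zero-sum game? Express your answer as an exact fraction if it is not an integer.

-27/7

Row minima: Gate-1 → -9, Gate-2 → -6; maximin = -6.
Column maxima: Land → -1, Sea → 0; minimax = -1.
-6 ≠ -1, so there is no saddle point; optimal play is mixed.
Let the inspector play Gate-1 with probability p. Expected payoff against Land: (-1)p + (-6)(1−p) = 5p − 6; against Sea: (-9)p + 0(1−p) = −9p.
Setting these equal: 5p − 6 = −9p ⇒ 14p = 6 ⇒ p = 3/7, and the value is (5)·(3/7) − 6 = -27/7.
For the smuggler: with q = P(Land), equating Gate-1's and Gate-2's payoffs gives 8q − 9 = −6q ⇒ q = 9/14.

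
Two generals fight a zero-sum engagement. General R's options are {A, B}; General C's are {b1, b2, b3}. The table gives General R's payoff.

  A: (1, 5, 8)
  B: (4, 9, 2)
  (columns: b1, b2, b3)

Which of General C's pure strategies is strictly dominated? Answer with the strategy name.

b1 holds General R's payoff strictly below b2 in every row: 1 < 5, 4 < 9.
So b2 is strictly dominated for General C.

b2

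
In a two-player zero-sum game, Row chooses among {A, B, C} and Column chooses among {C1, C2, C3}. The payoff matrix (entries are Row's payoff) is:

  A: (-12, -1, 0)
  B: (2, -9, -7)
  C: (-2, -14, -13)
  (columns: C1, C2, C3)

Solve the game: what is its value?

Row minima: A → -12, B → -9, C → -14; maximin = -9.
Column maxima: C1 → 2, C2 → -1, C3 → 0; minimax = -1.
-9 ≠ -1, so there is no saddle point; optimal play is mixed.
C is strictly dominated by B, so Row never plays it.
C3 is strictly dominated by C2 (it gives Row strictly more in every row), so Column never plays it.
On the remaining 2×2 (A, B vs C1, C2):
Let Row play A with probability p. Expected payoff against C1: (-12)p + 2(1−p) = −14p + 2; against C2: (-1)p + (-9)(1−p) = 8p − 9.
Setting these equal: −14p + 2 = 8p − 9 ⇒ −22p = -11 ⇒ p = 1/2, and the value is (-14)·(1/2) + 2 = -5.
For Column: with q = P(C1), equating A's and B's payoffs gives −11q − 1 = 11q − 9 ⇒ q = 4/11.

-5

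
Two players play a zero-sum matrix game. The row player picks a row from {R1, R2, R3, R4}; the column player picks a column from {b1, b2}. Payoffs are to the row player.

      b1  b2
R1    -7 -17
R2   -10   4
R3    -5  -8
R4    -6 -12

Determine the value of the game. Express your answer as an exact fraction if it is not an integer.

-100/17

Row minima: R1 → -17, R2 → -10, R3 → -8, R4 → -12; maximin = -8.
Column maxima: b1 → -5, b2 → 4; minimax = -5.
-8 ≠ -5, so there is no saddle point; optimal play is mixed.
R1 is strictly dominated by R3, so the row player never plays it.
R4 is strictly dominated by R3, so the row player never plays it.
On the remaining 2×2 (R2, R3 vs b1, b2):
Let the row player play R2 with probability p. Expected payoff against b1: (-10)p + (-5)(1−p) = −5p − 5; against b2: 4p + (-8)(1−p) = 12p − 8.
Setting these equal: −5p − 5 = 12p − 8 ⇒ −17p = -3 ⇒ p = 3/17, and the value is (-5)·(3/17) − 5 = -100/17.
For the column player: with q = P(b1), equating R2's and R3's payoffs gives −14q + 4 = 3q − 8 ⇒ q = 12/17.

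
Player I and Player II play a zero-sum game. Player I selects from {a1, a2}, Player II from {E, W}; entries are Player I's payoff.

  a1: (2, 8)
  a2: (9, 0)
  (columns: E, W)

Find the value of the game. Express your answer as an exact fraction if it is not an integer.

24/5

Row minima: a1 → 2, a2 → 0; maximin = 2.
Column maxima: E → 9, W → 8; minimax = 8.
2 ≠ 8, so there is no saddle point; optimal play is mixed.
Let Player I play a1 with probability p. Expected payoff against E: 2p + 9(1−p) = −7p + 9; against W: 8p + 0(1−p) = 8p.
Setting these equal: −7p + 9 = 8p ⇒ −15p = -9 ⇒ p = 3/5, and the value is (-7)·(3/5) + 9 = 24/5.
For Player II: with q = P(E), equating a1's and a2's payoffs gives −6q + 8 = 9q ⇒ q = 8/15.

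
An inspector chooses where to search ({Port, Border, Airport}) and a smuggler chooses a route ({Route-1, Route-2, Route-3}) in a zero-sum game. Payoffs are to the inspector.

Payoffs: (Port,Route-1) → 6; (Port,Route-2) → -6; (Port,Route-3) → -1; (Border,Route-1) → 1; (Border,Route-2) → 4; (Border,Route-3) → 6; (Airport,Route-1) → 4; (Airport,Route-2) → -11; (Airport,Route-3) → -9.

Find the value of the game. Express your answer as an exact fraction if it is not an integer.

Row minima: Port → -6, Border → 1, Airport → -11; maximin = 1.
Column maxima: Route-1 → 6, Route-2 → 4, Route-3 → 6; minimax = 4.
1 ≠ 4, so there is no saddle point; optimal play is mixed.
Airport is strictly dominated by Port, so the inspector never plays it.
Route-3 is strictly dominated by Route-2 (it gives the inspector strictly more in every row), so the smuggler never plays it.
On the remaining 2×2 (Port, Border vs Route-1, Route-2):
Let the inspector play Port with probability p. Expected payoff against Route-1: 6p + 1(1−p) = 5p + 1; against Route-2: (-6)p + 4(1−p) = −10p + 4.
Setting these equal: 5p + 1 = −10p + 4 ⇒ 15p = 3 ⇒ p = 1/5, and the value is (5)·(1/5) + 1 = 2.
For the smuggler: with q = P(Route-1), equating Port's and Border's payoffs gives 12q − 6 = −3q + 4 ⇒ q = 2/3.

2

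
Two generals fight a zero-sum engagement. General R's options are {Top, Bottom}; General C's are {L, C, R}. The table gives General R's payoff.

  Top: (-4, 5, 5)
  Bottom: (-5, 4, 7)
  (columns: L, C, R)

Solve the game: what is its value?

-4

Row minima: Top → -4, Bottom → -5; maximin = -4.
Column maxima: L → -4, C → 5, R → 7; minimax = -4.
Since maximin = minimax = -4, there is a saddle point and the value is -4.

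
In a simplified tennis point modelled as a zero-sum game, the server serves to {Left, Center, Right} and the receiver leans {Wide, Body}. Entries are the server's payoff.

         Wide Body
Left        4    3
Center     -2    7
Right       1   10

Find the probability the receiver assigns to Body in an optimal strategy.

Row minima: Left → 3, Center → -2, Right → 1; maximin = 3.
Column maxima: Wide → 4, Body → 10; minimax = 4.
3 ≠ 4, so there is no saddle point; optimal play is mixed.
Center is strictly dominated by Right, so the server never plays it.
On the remaining 2×2 (Left, Right vs Wide, Body):
Let the server play Left with probability p. Expected payoff against Wide: 4p + 1(1−p) = 3p + 1; against Body: 3p + 10(1−p) = −7p + 10.
Setting these equal: 3p + 1 = −7p + 10 ⇒ 10p = 9 ⇒ p = 9/10, and the value is (3)·(9/10) + 1 = 37/10.
For the receiver: with q = P(Wide), equating Left's and Right's payoffs gives q + 3 = −9q + 10 ⇒ q = 7/10.

3/10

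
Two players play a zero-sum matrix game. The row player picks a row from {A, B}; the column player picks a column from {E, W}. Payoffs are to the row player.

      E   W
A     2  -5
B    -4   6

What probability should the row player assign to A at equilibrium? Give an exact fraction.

Row minima: A → -5, B → -4; maximin = -4.
Column maxima: E → 2, W → 6; minimax = 2.
-4 ≠ 2, so there is no saddle point; optimal play is mixed.
Let the row player play A with probability p. Expected payoff against E: 2p + (-4)(1−p) = 6p − 4; against W: (-5)p + 6(1−p) = −11p + 6.
Setting these equal: 6p − 4 = −11p + 6 ⇒ 17p = 10 ⇒ p = 10/17, and the value is (6)·(10/17) − 4 = -8/17.
For the column player: with q = P(E), equating A's and B's payoffs gives 7q − 5 = −10q + 6 ⇒ q = 11/17.

10/17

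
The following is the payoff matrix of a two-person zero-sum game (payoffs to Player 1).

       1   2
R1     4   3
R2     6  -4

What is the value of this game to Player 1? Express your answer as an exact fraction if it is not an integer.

3

Row minima: R1 → 3, R2 → -4; maximin = 3.
Column maxima: 1 → 6, 2 → 3; minimax = 3.
Since maximin = minimax = 3, there is a saddle point and the value is 3.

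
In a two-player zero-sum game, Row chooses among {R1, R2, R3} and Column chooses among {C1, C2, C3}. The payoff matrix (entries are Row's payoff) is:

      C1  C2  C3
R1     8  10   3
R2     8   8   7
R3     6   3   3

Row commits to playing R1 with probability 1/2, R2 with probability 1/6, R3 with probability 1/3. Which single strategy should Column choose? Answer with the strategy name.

If Column plays C1, Row's expected payoff is (1/2)·8 + (1/6)·8 + (1/3)·6 = 22/3.
If Column plays C2, Row's expected payoff is (1/2)·10 + (1/6)·8 + (1/3)·3 = 22/3.
If Column plays C3, Row's expected payoff is (1/2)·3 + (1/6)·7 + (1/3)·3 = 11/3.
Column minimizes Row's payoff; the smallest is 11/3, so the best response is C3.

C3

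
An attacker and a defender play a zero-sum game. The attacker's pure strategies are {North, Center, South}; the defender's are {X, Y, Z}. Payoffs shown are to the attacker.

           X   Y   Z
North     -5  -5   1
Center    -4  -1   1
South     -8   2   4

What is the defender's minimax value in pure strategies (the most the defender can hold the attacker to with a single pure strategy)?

Column maxima: X → -4, Y → 2, Z → 4.
The smallest of these is -4.

-4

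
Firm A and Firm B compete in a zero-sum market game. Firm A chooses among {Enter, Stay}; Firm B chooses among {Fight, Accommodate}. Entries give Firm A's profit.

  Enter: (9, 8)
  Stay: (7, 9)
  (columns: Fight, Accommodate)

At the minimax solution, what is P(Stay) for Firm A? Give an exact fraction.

Row minima: Enter → 8, Stay → 7; maximin = 8.
Column maxima: Fight → 9, Accommodate → 9; minimax = 9.
8 ≠ 9, so there is no saddle point; optimal play is mixed.
Let Firm A play Enter with probability p. Expected payoff against Fight: 9p + 7(1−p) = 2p + 7; against Accommodate: 8p + 9(1−p) = −p + 9.
Setting these equal: 2p + 7 = −p + 9 ⇒ 3p = 2 ⇒ p = 2/3, and the value is (2)·(2/3) + 7 = 25/3.
For Firm B: with q = P(Fight), equating Enter's and Stay's payoffs gives q + 8 = −2q + 9 ⇒ q = 1/3.

1/3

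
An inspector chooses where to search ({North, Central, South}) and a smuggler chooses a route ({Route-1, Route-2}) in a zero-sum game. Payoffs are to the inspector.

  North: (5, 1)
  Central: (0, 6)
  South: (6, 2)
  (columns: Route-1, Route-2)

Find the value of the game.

Row minima: North → 1, Central → 0, South → 2; maximin = 2.
Column maxima: Route-1 → 6, Route-2 → 6; minimax = 6.
2 ≠ 6, so there is no saddle point; optimal play is mixed.
North is strictly dominated by South, so the inspector never plays it.
On the remaining 2×2 (Central, South vs Route-1, Route-2):
Let the inspector play Central with probability p. Expected payoff against Route-1: 0p + 6(1−p) = −6p + 6; against Route-2: 6p + 2(1−p) = 4p + 2.
Setting these equal: −6p + 6 = 4p + 2 ⇒ −10p = -4 ⇒ p = 2/5, and the value is (-6)·(2/5) + 6 = 18/5.
For the smuggler: with q = P(Route-1), equating Central's and South's payoffs gives −6q + 6 = 4q + 2 ⇒ q = 2/5.

18/5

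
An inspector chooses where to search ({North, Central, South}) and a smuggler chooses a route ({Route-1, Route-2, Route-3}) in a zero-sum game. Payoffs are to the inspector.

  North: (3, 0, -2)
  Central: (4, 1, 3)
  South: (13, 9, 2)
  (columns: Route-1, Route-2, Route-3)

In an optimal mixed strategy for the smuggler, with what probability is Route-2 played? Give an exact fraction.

1/9

Row minima: North → -2, Central → 1, South → 2; maximin = 2.
Column maxima: Route-1 → 13, Route-2 → 9, Route-3 → 3; minimax = 3.
2 ≠ 3, so there is no saddle point; optimal play is mixed.
North is strictly dominated by Central, so the inspector never plays it.
Route-1 is strictly dominated by Route-2 (it gives the inspector strictly more in every row), so the smuggler never plays it.
On the remaining 2×2 (Central, South vs Route-2, Route-3):
Let the inspector play Central with probability p. Expected payoff against Route-2: 1p + 9(1−p) = −8p + 9; against Route-3: 3p + 2(1−p) = p + 2.
Setting these equal: −8p + 9 = p + 2 ⇒ −9p = -7 ⇒ p = 7/9, and the value is (-8)·(7/9) + 9 = 25/9.
For the smuggler: with q = P(Route-2), equating Central's and South's payoffs gives −2q + 3 = 7q + 2 ⇒ q = 1/9.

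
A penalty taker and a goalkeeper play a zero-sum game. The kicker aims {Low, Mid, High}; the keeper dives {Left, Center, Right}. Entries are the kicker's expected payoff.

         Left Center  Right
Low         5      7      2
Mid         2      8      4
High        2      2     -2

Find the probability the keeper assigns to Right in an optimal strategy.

Row minima: Low → 2, Mid → 2, High → -2; maximin = 2.
Column maxima: Left → 5, Center → 8, Right → 4; minimax = 4.
2 ≠ 4, so there is no saddle point; optimal play is mixed.
High is strictly dominated by Low, so the kicker never plays it.
With High eliminated, Center is strictly dominated by Left (it gives the kicker strictly more in every remaining row), so the keeper never plays it.
On the remaining 2×2 (Low, Mid vs Left, Right):
Let the kicker play Low with probability p. Expected payoff against Left: 5p + 2(1−p) = 3p + 2; against Right: 2p + 4(1−p) = −2p + 4.
Setting these equal: 3p + 2 = −2p + 4 ⇒ 5p = 2 ⇒ p = 2/5, and the value is (3)·(2/5) + 2 = 16/5.
For the keeper: with q = P(Left), equating Low's and Mid's payoffs gives 3q + 2 = −2q + 4 ⇒ q = 2/5.

3/5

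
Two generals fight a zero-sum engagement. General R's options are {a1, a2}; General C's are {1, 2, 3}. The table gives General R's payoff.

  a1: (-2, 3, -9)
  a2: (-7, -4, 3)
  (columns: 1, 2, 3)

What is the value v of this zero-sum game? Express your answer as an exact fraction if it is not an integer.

Row minima: a1 → -9, a2 → -7; maximin = -7.
Column maxima: 1 → -2, 2 → 3, 3 → 3; minimax = -2.
-7 ≠ -2, so there is no saddle point; optimal play is mixed.
2 is strictly dominated by 1 (it gives General R strictly more in every row), so General C never plays it.
On the remaining 2×2 (a1, a2 vs 1, 3):
Let General R play a1 with probability p. Expected payoff against 1: (-2)p + (-7)(1−p) = 5p − 7; against 3: (-9)p + 3(1−p) = −12p + 3.
Setting these equal: 5p − 7 = −12p + 3 ⇒ 17p = 10 ⇒ p = 10/17, and the value is (5)·(10/17) − 7 = -69/17.
For General C: with q = P(1), equating a1's and a2's payoffs gives 7q − 9 = −10q + 3 ⇒ q = 12/17.

-69/17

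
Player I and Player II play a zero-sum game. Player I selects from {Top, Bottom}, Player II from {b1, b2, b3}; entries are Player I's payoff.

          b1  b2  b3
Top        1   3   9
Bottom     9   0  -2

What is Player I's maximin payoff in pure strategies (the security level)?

Row minima: Top → 1, Bottom → -2.
The best of these is 1.

1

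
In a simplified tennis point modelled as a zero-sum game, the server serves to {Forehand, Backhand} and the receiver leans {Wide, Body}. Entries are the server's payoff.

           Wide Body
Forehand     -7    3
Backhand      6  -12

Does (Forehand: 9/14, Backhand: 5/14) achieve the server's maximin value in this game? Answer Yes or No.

Against Wide this mix gives (9/14)·(-7) + (5/14)·6 = -33/14.
Against Body this mix gives (9/14)·3 + (5/14)·(-12) = -33/14.
All of the receiver's active replies (Wide, Body) yield -33/14, and no column does worse for the server. The mix makes the receiver indifferent and guarantees -33/14, so it is optimal.

Yes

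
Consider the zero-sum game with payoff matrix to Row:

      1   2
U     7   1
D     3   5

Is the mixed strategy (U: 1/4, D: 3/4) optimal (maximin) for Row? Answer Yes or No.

Against 1 this mix gives (1/4)·7 + (3/4)·3 = 4.
Against 2 this mix gives (1/4)·1 + (3/4)·5 = 4.
All of Column's active replies (1, 2) yield 4, and no column does worse for Row. The mix makes Column indifferent and guarantees 4, so it is optimal.

Yes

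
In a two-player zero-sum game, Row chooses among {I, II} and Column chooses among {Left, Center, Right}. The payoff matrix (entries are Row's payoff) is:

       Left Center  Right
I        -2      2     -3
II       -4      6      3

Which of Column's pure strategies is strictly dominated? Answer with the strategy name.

Center

Left holds Row's payoff strictly below Center in every row: -2 < 2, -4 < 6.
So Center is strictly dominated for Column.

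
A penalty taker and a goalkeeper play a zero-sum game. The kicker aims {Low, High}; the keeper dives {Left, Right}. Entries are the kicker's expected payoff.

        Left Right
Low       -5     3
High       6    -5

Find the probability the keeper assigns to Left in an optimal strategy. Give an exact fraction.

8/19

Row minima: Low → -5, High → -5; maximin = -5.
Column maxima: Left → 6, Right → 3; minimax = 3.
-5 ≠ 3, so there is no saddle point; optimal play is mixed.
Let the kicker play Low with probability p. Expected payoff against Left: (-5)p + 6(1−p) = −11p + 6; against Right: 3p + (-5)(1−p) = 8p − 5.
Setting these equal: −11p + 6 = 8p − 5 ⇒ −19p = -11 ⇒ p = 11/19, and the value is (-11)·(11/19) + 6 = -7/19.
For the keeper: with q = P(Left), equating Low's and High's payoffs gives −8q + 3 = 11q − 5 ⇒ q = 8/19.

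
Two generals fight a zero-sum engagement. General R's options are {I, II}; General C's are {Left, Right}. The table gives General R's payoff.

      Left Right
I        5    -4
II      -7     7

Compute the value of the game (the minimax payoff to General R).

7/23

Row minima: I → -4, II → -7; maximin = -4.
Column maxima: Left → 5, Right → 7; minimax = 5.
-4 ≠ 5, so there is no saddle point; optimal play is mixed.
Let General R play I with probability p. Expected payoff against Left: 5p + (-7)(1−p) = 12p − 7; against Right: (-4)p + 7(1−p) = −11p + 7.
Setting these equal: 12p − 7 = −11p + 7 ⇒ 23p = 14 ⇒ p = 14/23, and the value is (12)·(14/23) − 7 = 7/23.
For General C: with q = P(Left), equating I's and II's payoffs gives 9q − 4 = −14q + 7 ⇒ q = 11/23.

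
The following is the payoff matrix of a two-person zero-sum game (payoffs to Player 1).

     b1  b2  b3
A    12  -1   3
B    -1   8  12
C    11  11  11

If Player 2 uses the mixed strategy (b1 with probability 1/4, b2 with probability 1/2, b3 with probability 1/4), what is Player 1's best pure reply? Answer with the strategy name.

C

Expected payoff of A: (1/4)·12 + (1/2)·(-1) + (1/4)·3 = 13/4.
Expected payoff of B: (1/4)·(-1) + (1/2)·8 + (1/4)·12 = 27/4.
Expected payoff of C: (1/4)·11 + (1/2)·11 + (1/4)·11 = 11.
The largest is 11, so Player 1's best response is C.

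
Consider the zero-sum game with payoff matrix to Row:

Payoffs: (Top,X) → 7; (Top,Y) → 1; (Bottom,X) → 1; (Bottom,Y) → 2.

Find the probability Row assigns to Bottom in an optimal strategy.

Row minima: Top → 1, Bottom → 1; maximin = 1.
Column maxima: X → 7, Y → 2; minimax = 2.
1 ≠ 2, so there is no saddle point; optimal play is mixed.
Let Row play Top with probability p. Expected payoff against X: 7p + 1(1−p) = 6p + 1; against Y: 1p + 2(1−p) = −p + 2.
Setting these equal: 6p + 1 = −p + 2 ⇒ 7p = 1 ⇒ p = 1/7, and the value is (6)·(1/7) + 1 = 13/7.
For Column: with q = P(X), equating Top's and Bottom's payoffs gives 6q + 1 = −q + 2 ⇒ q = 1/7.

6/7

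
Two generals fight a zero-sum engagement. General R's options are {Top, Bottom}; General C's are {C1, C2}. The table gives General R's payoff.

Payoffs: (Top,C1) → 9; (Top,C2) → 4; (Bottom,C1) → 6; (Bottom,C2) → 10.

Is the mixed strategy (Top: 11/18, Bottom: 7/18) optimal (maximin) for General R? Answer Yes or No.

No

Against C1 this mix gives (11/18)·9 + (7/18)·6 = 47/6.
Against C2 this mix gives (11/18)·4 + (7/18)·10 = 19/3.
General C will play C2, holding General R to 19/3. Shifting weight toward the row that does better against C2 would raise this floor (the equalizing mix achieves 22/3 against both C2 and C1), so the proposed strategy is not optimal.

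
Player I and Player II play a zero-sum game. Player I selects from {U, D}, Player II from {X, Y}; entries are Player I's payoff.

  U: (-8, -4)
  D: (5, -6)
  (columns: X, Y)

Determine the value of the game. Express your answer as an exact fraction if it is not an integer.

-68/15

Row minima: U → -8, D → -6; maximin = -6.
Column maxima: X → 5, Y → -4; minimax = -4.
-6 ≠ -4, so there is no saddle point; optimal play is mixed.
Let Player I play U with probability p. Expected payoff against X: (-8)p + 5(1−p) = −13p + 5; against Y: (-4)p + (-6)(1−p) = 2p − 6.
Setting these equal: −13p + 5 = 2p − 6 ⇒ −15p = -11 ⇒ p = 11/15, and the value is (-13)·(11/15) + 5 = -68/15.
For Player II: with q = P(X), equating U's and D's payoffs gives −4q − 4 = 11q − 6 ⇒ q = 2/15.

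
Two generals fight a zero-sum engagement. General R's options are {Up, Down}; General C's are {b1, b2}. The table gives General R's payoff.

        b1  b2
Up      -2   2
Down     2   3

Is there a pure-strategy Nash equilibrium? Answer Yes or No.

Yes

Row minima: Up → -2, Down → 2; maximin = 2.
Column maxima: b1 → 2, b2 → 3; minimax = 2.
maximin = minimax = 2, so a saddle point exists.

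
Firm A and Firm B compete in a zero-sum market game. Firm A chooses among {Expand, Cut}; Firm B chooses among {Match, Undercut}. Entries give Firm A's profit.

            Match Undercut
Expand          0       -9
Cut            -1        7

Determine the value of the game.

-9/17

Row minima: Expand → -9, Cut → -1; maximin = -1.
Column maxima: Match → 0, Undercut → 7; minimax = 0.
-1 ≠ 0, so there is no saddle point; optimal play is mixed.
Let Firm A play Expand with probability p. Expected payoff against Match: 0p + (-1)(1−p) = p − 1; against Undercut: (-9)p + 7(1−p) = −16p + 7.
Setting these equal: p − 1 = −16p + 7 ⇒ 17p = 8 ⇒ p = 8/17, and the value is (1)·(8/17) − 1 = -9/17.
For Firm B: with q = P(Match), equating Expand's and Cut's payoffs gives 9q − 9 = −8q + 7 ⇒ q = 16/17.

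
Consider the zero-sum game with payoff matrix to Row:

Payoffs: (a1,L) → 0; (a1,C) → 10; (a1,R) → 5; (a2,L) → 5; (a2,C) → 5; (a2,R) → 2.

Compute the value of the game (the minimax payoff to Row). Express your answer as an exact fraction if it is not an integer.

Row minima: a1 → 0, a2 → 2; maximin = 2.
Column maxima: L → 5, C → 10, R → 5; minimax = 5.
2 ≠ 5, so there is no saddle point; optimal play is mixed.
C is strictly dominated by R (it gives Row strictly more in every row), so Column never plays it.
On the remaining 2×2 (a1, a2 vs L, R):
Let Row play a1 with probability p. Expected payoff against L: 0p + 5(1−p) = −5p + 5; against R: 5p + 2(1−p) = 3p + 2.
Setting these equal: −5p + 5 = 3p + 2 ⇒ −8p = -3 ⇒ p = 3/8, and the value is (-5)·(3/8) + 5 = 25/8.
For Column: with q = P(L), equating a1's and a2's payoffs gives −5q + 5 = 3q + 2 ⇒ q = 3/8.

25/8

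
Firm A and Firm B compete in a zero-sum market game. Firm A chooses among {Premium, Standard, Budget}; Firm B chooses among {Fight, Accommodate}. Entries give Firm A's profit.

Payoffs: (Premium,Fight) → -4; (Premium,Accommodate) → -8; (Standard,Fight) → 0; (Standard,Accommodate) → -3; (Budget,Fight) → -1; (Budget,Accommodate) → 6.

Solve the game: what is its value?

-3/10

Row minima: Premium → -8, Standard → -3, Budget → -1; maximin = -1.
Column maxima: Fight → 0, Accommodate → 6; minimax = 0.
-1 ≠ 0, so there is no saddle point; optimal play is mixed.
Premium is strictly dominated by Standard, so Firm A never plays it.
On the remaining 2×2 (Standard, Budget vs Fight, Accommodate):
Let Firm A play Standard with probability p. Expected payoff against Fight: 0p + (-1)(1−p) = p − 1; against Accommodate: (-3)p + 6(1−p) = −9p + 6.
Setting these equal: p − 1 = −9p + 6 ⇒ 10p = 7 ⇒ p = 7/10, and the value is (1)·(7/10) − 1 = -3/10.
For Firm B: with q = P(Fight), equating Standard's and Budget's payoffs gives 3q − 3 = −7q + 6 ⇒ q = 9/10.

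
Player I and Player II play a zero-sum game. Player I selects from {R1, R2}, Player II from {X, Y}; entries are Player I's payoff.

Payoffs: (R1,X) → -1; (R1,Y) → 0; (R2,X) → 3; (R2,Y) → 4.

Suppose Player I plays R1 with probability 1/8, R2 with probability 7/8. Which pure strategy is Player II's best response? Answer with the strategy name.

If Player II plays X, Player I's expected payoff is (1/8)·(-1) + (7/8)·3 = 5/2.
If Player II plays Y, Player I's expected payoff is (1/8)·0 + (7/8)·4 = 7/2.
Player II minimizes Player I's payoff; the smallest is 5/2, so the best response is X.

X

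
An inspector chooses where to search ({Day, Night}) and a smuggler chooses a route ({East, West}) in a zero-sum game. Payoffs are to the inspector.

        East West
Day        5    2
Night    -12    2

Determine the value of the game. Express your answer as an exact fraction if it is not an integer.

Row minima: Day → 2, Night → -12; maximin = 2.
Column maxima: East → 5, West → 2; minimax = 2.
Since maximin = minimax = 2, there is a saddle point and the value is 2.

2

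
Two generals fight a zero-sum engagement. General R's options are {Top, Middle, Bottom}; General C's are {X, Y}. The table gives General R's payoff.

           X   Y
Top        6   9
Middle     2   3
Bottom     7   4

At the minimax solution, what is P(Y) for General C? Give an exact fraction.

1/6

Row minima: Top → 6, Middle → 2, Bottom → 4; maximin = 6.
Column maxima: X → 7, Y → 9; minimax = 7.
6 ≠ 7, so there is no saddle point; optimal play is mixed.
Middle is strictly dominated by Top, so General R never plays it.
On the remaining 2×2 (Top, Bottom vs X, Y):
Let General R play Top with probability p. Expected payoff against X: 6p + 7(1−p) = −p + 7; against Y: 9p + 4(1−p) = 5p + 4.
Setting these equal: −p + 7 = 5p + 4 ⇒ −6p = -3 ⇒ p = 1/2, and the value is (-1)·(1/2) + 7 = 13/2.
For General C: with q = P(X), equating Top's and Bottom's payoffs gives −3q + 9 = 3q + 4 ⇒ q = 5/6.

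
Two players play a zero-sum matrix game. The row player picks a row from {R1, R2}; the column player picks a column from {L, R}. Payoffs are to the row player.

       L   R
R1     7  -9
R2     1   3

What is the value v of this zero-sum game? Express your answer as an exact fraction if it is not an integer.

Row minima: R1 → -9, R2 → 1; maximin = 1.
Column maxima: L → 7, R → 3; minimax = 3.
1 ≠ 3, so there is no saddle point; optimal play is mixed.
Let the row player play R1 with probability p. Expected payoff against L: 7p + 1(1−p) = 6p + 1; against R: (-9)p + 3(1−p) = −12p + 3.
Setting these equal: 6p + 1 = −12p + 3 ⇒ 18p = 2 ⇒ p = 1/9, and the value is (6)·(1/9) + 1 = 5/3.
For the column player: with q = P(L), equating R1's and R2's payoffs gives 16q − 9 = −2q + 3 ⇒ q = 2/3.

5/3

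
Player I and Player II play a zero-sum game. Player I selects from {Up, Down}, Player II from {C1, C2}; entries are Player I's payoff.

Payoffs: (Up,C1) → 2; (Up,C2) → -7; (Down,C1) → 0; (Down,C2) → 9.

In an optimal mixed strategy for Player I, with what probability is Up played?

Row minima: Up → -7, Down → 0; maximin = 0.
Column maxima: C1 → 2, C2 → 9; minimax = 2.
0 ≠ 2, so there is no saddle point; optimal play is mixed.
Let Player I play Up with probability p. Expected payoff against C1: 2p + 0(1−p) = 2p; against C2: (-7)p + 9(1−p) = −16p + 9.
Setting these equal: 2p = −16p + 9 ⇒ 18p = 9 ⇒ p = 1/2, and the value is (2)·(1/2) = 1.
For Player II: with q = P(C1), equating Up's and Down's payoffs gives 9q − 7 = −9q + 9 ⇒ q = 8/9.

1/2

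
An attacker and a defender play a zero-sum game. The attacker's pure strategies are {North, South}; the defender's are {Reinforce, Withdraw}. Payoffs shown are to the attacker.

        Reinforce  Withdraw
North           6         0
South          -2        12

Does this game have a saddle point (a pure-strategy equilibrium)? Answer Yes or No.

Row minima: North → 0, South → -2; maximin = 0.
Column maxima: Reinforce → 6, Withdraw → 12; minimax = 6.
0 ≠ 6, so no pure-strategy equilibrium exists.

No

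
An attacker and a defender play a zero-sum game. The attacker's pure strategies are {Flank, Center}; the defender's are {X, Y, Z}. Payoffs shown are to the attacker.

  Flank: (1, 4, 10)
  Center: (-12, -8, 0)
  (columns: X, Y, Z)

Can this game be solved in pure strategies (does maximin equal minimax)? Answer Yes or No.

Yes

Row minima: Flank → 1, Center → -12; maximin = 1.
Column maxima: X → 1, Y → 4, Z → 10; minimax = 1.
maximin = minimax = 1, so a saddle point exists.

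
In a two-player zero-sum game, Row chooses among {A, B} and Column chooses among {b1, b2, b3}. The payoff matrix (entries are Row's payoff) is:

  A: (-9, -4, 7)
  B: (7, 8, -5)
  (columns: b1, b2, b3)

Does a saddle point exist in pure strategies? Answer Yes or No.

No

Row minima: A → -9, B → -5; maximin = -5.
Column maxima: b1 → 7, b2 → 8, b3 → 7; minimax = 7.
-5 ≠ 7, so no pure-strategy equilibrium exists.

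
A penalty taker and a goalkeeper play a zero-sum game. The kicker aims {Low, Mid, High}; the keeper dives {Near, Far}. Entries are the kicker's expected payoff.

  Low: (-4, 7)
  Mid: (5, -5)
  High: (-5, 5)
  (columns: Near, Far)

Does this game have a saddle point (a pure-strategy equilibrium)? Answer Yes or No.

Row minima: Low → -4, Mid → -5, High → -5; maximin = -4.
Column maxima: Near → 5, Far → 7; minimax = 5.
-4 ≠ 5, so no pure-strategy equilibrium exists.

No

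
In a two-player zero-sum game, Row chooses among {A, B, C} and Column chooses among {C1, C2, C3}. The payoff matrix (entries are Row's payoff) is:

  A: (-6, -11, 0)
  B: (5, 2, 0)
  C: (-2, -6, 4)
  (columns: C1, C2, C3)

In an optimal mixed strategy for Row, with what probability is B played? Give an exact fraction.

5/6

Row minima: A → -11, B → 0, C → -6; maximin = 0.
Column maxima: C1 → 5, C2 → 2, C3 → 4; minimax = 2.
0 ≠ 2, so there is no saddle point; optimal play is mixed.
A is strictly dominated by C, so Row never plays it.
C1 is strictly dominated by C2 (it gives Row strictly more in every row), so Column never plays it.
On the remaining 2×2 (B, C vs C2, C3):
Let Row play B with probability p. Expected payoff against C2: 2p + (-6)(1−p) = 8p − 6; against C3: 0p + 4(1−p) = −4p + 4.
Setting these equal: 8p − 6 = −4p + 4 ⇒ 12p = 10 ⇒ p = 5/6, and the value is (8)·(5/6) − 6 = 2/3.
For Column: with q = P(C2), equating B's and C's payoffs gives 2q = −10q + 4 ⇒ q = 1/3.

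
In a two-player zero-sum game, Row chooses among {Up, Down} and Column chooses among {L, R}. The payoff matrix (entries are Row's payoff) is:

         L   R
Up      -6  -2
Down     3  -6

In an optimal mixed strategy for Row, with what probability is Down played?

4/13

Row minima: Up → -6, Down → -6; maximin = -6.
Column maxima: L → 3, R → -2; minimax = -2.
-6 ≠ -2, so there is no saddle point; optimal play is mixed.
Let Row play Up with probability p. Expected payoff against L: (-6)p + 3(1−p) = −9p + 3; against R: (-2)p + (-6)(1−p) = 4p − 6.
Setting these equal: −9p + 3 = 4p − 6 ⇒ −13p = -9 ⇒ p = 9/13, and the value is (-9)·(9/13) + 3 = -42/13.
For Column: with q = P(L), equating Up's and Down's payoffs gives −4q − 2 = 9q − 6 ⇒ q = 4/13.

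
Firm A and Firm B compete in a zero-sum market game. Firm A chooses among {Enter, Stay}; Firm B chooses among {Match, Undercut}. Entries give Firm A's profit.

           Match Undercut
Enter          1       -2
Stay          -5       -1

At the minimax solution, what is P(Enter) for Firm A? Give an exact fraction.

Row minima: Enter → -2, Stay → -5; maximin = -2.
Column maxima: Match → 1, Undercut → -1; minimax = -1.
-2 ≠ -1, so there is no saddle point; optimal play is mixed.
Let Firm A play Enter with probability p. Expected payoff against Match: 1p + (-5)(1−p) = 6p − 5; against Undercut: (-2)p + (-1)(1−p) = −p − 1.
Setting these equal: 6p − 5 = −p − 1 ⇒ 7p = 4 ⇒ p = 4/7, and the value is (6)·(4/7) − 5 = -11/7.
For Firm B: with q = P(Match), equating Enter's and Stay's payoffs gives 3q − 2 = −4q − 1 ⇒ q = 1/7.

4/7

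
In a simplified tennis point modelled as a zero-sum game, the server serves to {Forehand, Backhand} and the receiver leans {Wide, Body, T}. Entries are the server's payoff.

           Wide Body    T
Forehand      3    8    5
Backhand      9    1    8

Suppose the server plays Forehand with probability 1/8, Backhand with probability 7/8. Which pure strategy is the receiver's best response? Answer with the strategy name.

Body

If the receiver plays Wide, the server's expected payoff is (1/8)·3 + (7/8)·9 = 33/4.
If the receiver plays Body, the server's expected payoff is (1/8)·8 + (7/8)·1 = 15/8.
If the receiver plays T, the server's expected payoff is (1/8)·5 + (7/8)·8 = 61/8.
The receiver minimizes the server's payoff; the smallest is 15/8, so the best response is Body.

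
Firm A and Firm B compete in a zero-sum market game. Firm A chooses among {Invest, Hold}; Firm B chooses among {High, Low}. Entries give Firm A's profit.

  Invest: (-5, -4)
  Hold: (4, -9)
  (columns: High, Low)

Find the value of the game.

Row minima: Invest → -5, Hold → -9; maximin = -5.
Column maxima: High → 4, Low → -4; minimax = -4.
-5 ≠ -4, so there is no saddle point; optimal play is mixed.
Let Firm A play Invest with probability p. Expected payoff against High: (-5)p + 4(1−p) = −9p + 4; against Low: (-4)p + (-9)(1−p) = 5p − 9.
Setting these equal: −9p + 4 = 5p − 9 ⇒ −14p = -13 ⇒ p = 13/14, and the value is (-9)·(13/14) + 4 = -61/14.
For Firm B: with q = P(High), equating Invest's and Hold's payoffs gives −q − 4 = 13q − 9 ⇒ q = 5/14.

-61/14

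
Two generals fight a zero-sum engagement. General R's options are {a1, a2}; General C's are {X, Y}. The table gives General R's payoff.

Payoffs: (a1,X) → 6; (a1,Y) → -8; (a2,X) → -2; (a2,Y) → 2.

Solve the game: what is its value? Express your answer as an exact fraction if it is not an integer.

Row minima: a1 → -8, a2 → -2; maximin = -2.
Column maxima: X → 6, Y → 2; minimax = 2.
-2 ≠ 2, so there is no saddle point; optimal play is mixed.
Let General R play a1 with probability p. Expected payoff against X: 6p + (-2)(1−p) = 8p − 2; against Y: (-8)p + 2(1−p) = −10p + 2.
Setting these equal: 8p − 2 = −10p + 2 ⇒ 18p = 4 ⇒ p = 2/9, and the value is (8)·(2/9) − 2 = -2/9.
For General C: with q = P(X), equating a1's and a2's payoffs gives 14q − 8 = −4q + 2 ⇒ q = 5/9.

-2/9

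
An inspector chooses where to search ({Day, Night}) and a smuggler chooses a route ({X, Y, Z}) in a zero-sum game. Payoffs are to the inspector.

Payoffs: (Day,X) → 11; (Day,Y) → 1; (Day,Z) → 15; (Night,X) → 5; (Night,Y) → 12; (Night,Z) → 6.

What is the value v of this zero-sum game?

127/17

Row minima: Day → 1, Night → 5; maximin = 5.
Column maxima: X → 11, Y → 12, Z → 15; minimax = 11.
5 ≠ 11, so there is no saddle point; optimal play is mixed.
Z is strictly dominated by X (it gives the inspector strictly more in every row), so the smuggler never plays it.
On the remaining 2×2 (Day, Night vs X, Y):
Let the inspector play Day with probability p. Expected payoff against X: 11p + 5(1−p) = 6p + 5; against Y: 1p + 12(1−p) = −11p + 12.
Setting these equal: 6p + 5 = −11p + 12 ⇒ 17p = 7 ⇒ p = 7/17, and the value is (6)·(7/17) + 5 = 127/17.
For the smuggler: with q = P(X), equating Day's and Night's payoffs gives 10q + 1 = −7q + 12 ⇒ q = 11/17.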